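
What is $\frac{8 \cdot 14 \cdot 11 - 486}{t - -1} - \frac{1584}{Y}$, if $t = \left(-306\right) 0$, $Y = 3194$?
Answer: $\frac{1190570}{1597} \approx 745.5$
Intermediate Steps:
$t = 0$
$\frac{8 \cdot 14 \cdot 11 - 486}{t - -1} - \frac{1584}{Y} = \frac{8 \cdot 14 \cdot 11 - 486}{0 - -1} - \frac{1584}{3194} = \frac{112 \cdot 11 - 486}{0 + 1} - \frac{792}{1597} = \frac{1232 - 486}{1} - \frac{792}{1597} = 746 \cdot 1 - \frac{792}{1597} = 746 - \frac{792}{1597} = \frac{1190570}{1597}$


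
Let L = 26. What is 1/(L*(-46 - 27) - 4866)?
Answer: -1/6764 ≈ -0.00014784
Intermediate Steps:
1/(L*(-46 - 27) - 4866) = 1/(26*(-46 - 27) - 4866) = 1/(26*(-73) - 4866) = 1/(-1898 - 4866) = 1/(-6764) = -1/6764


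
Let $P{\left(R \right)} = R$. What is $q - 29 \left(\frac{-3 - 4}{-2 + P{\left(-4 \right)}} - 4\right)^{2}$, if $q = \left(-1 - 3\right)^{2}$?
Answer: $- \frac{7805}{36} \approx -216.81$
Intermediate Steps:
$q = 16$ ($q = \left(-4\right)^{2} = 16$)
$q - 29 \left(\frac{-3 - 4}{-2 + P{\left(-4 \right)}} - 4\right)^{2} = 16 - 29 \left(\frac{-3 - 4}{-2 - 4} - 4\right)^{2} = 16 - 29 \left(- \frac{7}{-6} - 4\right)^{2} = 16 - 29 \left(\left(-7\right) \left(- \frac{1}{6}\right) - 4\right)^{2} = 16 - 29 \left(\frac{7}{6} - 4\right)^{2} = 16 - 29 \left(- \frac{17}{6}\right)^{2} = 16 - \frac{8381}{36} = - \frac{7805}{36}$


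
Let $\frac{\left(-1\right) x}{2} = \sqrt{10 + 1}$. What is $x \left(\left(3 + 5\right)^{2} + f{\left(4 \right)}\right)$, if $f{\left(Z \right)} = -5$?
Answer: $- 118 \sqrt{11} \approx -391.36$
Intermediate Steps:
$x = - 2 \sqrt{11}$ ($x = - 2 \sqrt{10 + 1} = - 2 \sqrt{11} \approx -6.6332$)
$x \left(\left(3 + 5\right)^{2} + f{\left(4 \right)}\right) = - 2 \sqrt{11} \left(\left(3 + 5\right)^{2} - 5\right) = - 2 \sqrt{11} \left(8^{2} - 5\right) = - 2 \sqrt{11} \left(64 - 5\right) = - 2 \sqrt{11} \cdot 59 = - 118 \sqrt{11}$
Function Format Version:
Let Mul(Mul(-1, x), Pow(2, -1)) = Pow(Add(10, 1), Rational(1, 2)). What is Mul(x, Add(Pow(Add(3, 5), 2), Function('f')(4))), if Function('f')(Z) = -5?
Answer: Mul(-118, Pow(11, Rational(1, 2))) ≈ -391.36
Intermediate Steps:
x = Mul(-2, Pow(11, Rational(1, 2))) (x = Mul(-2, Pow(Add(10, 1), Rational(1, 2))) = Mul(-2, Pow(11, Rational(1, 2))) ≈ -6.6332)
Mul(x, Add(Pow(Add(3, 5), 2), Function('f')(4))) = Mul(Mul(-2, Pow(11, Rational(1, 2))), Add(Pow(Add(3, 5), 2), -5)) = Mul(Mul(-2, Pow(11, Rational(1, 2))), Add(Pow(8, 2), -5)) = Mul(Mul(-2, Pow(11, Rational(1, 2))), Add(64, -5)) = Mul(Mul(-2, Pow(11, Rational(1, 2))), 59) = Mul(-118, Pow(11, Rational(1, 2)))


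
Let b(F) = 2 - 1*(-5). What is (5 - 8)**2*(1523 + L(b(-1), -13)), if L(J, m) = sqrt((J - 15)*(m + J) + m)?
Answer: 13707 + 9*sqrt(35) ≈ 13760.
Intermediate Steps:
b(F) = 7 (b(F) = 2 + 5 = 7)
L(J, m) = sqrt(m + (-15 + J)*(J + m)) (L(J, m) = sqrt((-15 + J)*(J + m) + m) = sqrt(m + (-15 + J)*(J + m)))
(5 - 8)**2*(1523 + L(b(-1), -13)) = (5 - 8)**2*(1523 + sqrt(7**2 - 15*7 - 14*(-13) + 7*(-13))) = (-3)**2*(1523 + sqrt(49 - 105 + 182 - 91)) = 9*(1523 + sqrt(35)) = 13707 + 9*sqrt(35)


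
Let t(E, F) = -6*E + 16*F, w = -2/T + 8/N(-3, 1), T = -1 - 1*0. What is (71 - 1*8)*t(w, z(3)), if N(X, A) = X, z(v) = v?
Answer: 3276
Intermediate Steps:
T = -1 (T = -1 + 0 = -1)
w = -2/3 (w = -2/(-1) + 8/(-3) = -2*(-1) + 8*(-1/3) = 2 - 8/3 = -2/3 ≈ -0.66667)
(71 - 1*8)*t(w, z(3)) = (71 - 1*8)*(-6*(-2/3) + 16*3) = (71 - 8)*(4 + 48) = 63*52 = 3276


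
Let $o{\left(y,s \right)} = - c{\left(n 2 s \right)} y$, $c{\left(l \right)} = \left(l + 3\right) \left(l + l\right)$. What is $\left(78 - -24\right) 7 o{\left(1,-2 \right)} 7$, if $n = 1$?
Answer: $-39984$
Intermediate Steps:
$c{\left(l \right)} = 2 l \left(3 + l\right)$ ($c{\left(l \right)} = \left(3 + l\right) 2 l = 2 l \left(3 + l\right)$)
$o{\left(y,s \right)} = - 4 s y \left(3 + 2 s\right)$ ($o{\left(y,s \right)} = - 2 \cdot 1 \cdot 2 s \left(3 + 1 \cdot 2 s\right) y = - 2 \cdot 2 s \left(3 + 2 s\right) y = - 4 s \left(3 + 2 s\right) y = - 4 s y \left(3 + 2 s\right)$)
$\left(78 - -24\right) 7 o{\left(1,-2 \right)} 7 = \left(78 - -24\right) 7 \left(\left(-4\right) \left(-2\right) 1 \left(3 + 2 \left(-2\right)\right)\right) 7 = \left(78 + 24\right) 7 \left(\left(-4\right) \left(-2\right) 1 \left(3 - 4\right)\right) 7 = 102 \cdot 7 \left(\left(-4\right) \left(-2\right) 1 \left(-1\right)\right) 7 = 102 \cdot 7 \left(-8\right) 7 = 102 \left(\left(-56\right) 7\right) = 102 \left(-392\right) = -39984$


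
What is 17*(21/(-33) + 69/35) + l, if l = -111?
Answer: -33997/385 ≈ -88.304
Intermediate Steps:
17*(21/(-33) + 69/35) + l = 17*(21/(-33) + 69/35) - 111 = 17*(21*(-1/33) + 69*(1/35)) - 111 = 17*(-7/11 + 69/35) - 111 = 17*(514/385) - 111 = 8738/385 - 111 = -33997/385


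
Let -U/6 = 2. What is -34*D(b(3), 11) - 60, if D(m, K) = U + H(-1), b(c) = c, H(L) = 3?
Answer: 246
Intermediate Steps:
U = -12 (U = -6*2 = -12)
D(m, K) = -9 (D(m, K) = -12 + 3 = -9)
-34*D(b(3), 11) - 60 = -34*(-9) - 60 = 306 - 60 = 246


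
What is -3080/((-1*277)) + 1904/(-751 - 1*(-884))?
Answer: 133864/5263 ≈ 25.435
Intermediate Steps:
-3080/((-1*277)) + 1904/(-751 - 1*(-884)) = -3080/(-277) + 1904/(-751 + 884) = -3080*(-1/277) + 1904/133 = 3080/277 + 1904*(1/133) = 3080/277 + 272/19 = 133864/5263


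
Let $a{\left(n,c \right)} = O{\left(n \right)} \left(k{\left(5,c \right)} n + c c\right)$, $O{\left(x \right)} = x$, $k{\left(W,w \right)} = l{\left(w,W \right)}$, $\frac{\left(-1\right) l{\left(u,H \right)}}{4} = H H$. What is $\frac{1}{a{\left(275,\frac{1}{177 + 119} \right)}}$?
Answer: $- \frac{87616}{662595999725} \approx -1.3223 \cdot 10^{-7}$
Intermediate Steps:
$l{\left(u,H \right)} = - 4 H^{2}$ ($l{\left(u,H \right)} = - 4 H H = - 4 H^{2}$)
$k{\left(W,w \right)} = - 4 W^{2}$
$a{\left(n,c \right)} = n \left(c^{2} - 100 n\right)$ ($a{\left(n,c \right)} = n \left(- 4 \cdot 5^{2} n + c c\right) = n \left(\left(-4\right) 25 n + c^{2}\right) = n \left(- 100 n + c^{2}\right) = n \left(c^{2} - 100 n\right)$)
$\frac{1}{a{\left(275,\frac{1}{177 + 119} \right)}} = \frac{1}{275 \left(\left(\frac{1}{177 + 119}\right)^{2} - 27500\right)} = \frac{1}{275 \left(\left(\frac{1}{296}\right)^{2} - 27500\right)} = \frac{1}{275 \left(\frac{1}{87616} - 27500\right)} = \frac{1}{275 \left(- \frac{2409439999}{87616}\right)} = \frac{1}{- \frac{662595999725}{87616}} = - \frac{87616}{662595999725}$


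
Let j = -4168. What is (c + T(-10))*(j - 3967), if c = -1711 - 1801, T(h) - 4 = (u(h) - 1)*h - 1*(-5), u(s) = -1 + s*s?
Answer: 36469205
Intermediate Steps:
u(s) = -1 + s²
T(h) = 9 + h*(-2 + h²) (T(h) = 4 + (((-1 + h²) - 1)*h - 1*(-5)) = 4 + ((-2 + h²)*h + 5) = 4 + (h*(-2 + h²) + 5) = 4 + (5 + h*(-2 + h²)) = 9 + h*(-2 + h²))
c = -3512
(c + T(-10))*(j - 3967) = (-3512 + (9 + (-10)³ - 2*(-10)))*(-4168 - 3967) = (-3512 + (9 - 1000 + 20))*(-8135) = (-3512 - 971)*(-8135) = -4483*(-8135) = 36469205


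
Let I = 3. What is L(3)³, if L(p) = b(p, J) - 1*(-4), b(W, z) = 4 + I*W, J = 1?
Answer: 4913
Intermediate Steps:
b(W, z) = 4 + 3*W
L(p) = 8 + 3*p (L(p) = (4 + 3*p) - 1*(-4) = (4 + 3*p) + 4 = 8 + 3*p)
L(3)³ = (8 + 3*3)³ = (8 + 9)³ = 17³ = 4913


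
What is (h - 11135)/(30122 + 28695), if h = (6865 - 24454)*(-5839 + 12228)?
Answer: -112387256/58817 ≈ -1910.8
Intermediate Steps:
h = -112376121 (h = -17589*6389 = -112376121)
(h - 11135)/(30122 + 28695) = (-112376121 - 11135)/(30122 + 28695) = -112387256/58817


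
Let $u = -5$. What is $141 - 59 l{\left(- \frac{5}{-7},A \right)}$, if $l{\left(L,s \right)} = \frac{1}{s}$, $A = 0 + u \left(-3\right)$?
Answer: $\frac{2056}{15} \approx 137.07$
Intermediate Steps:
$A = 15$ ($A = 0 - -15 = 0 + 15 = 15$)
$141 - 59 l{\left(- \frac{5}{-7},A \right)} = 141 - \frac{59}{15} = \frac{2056}{15}$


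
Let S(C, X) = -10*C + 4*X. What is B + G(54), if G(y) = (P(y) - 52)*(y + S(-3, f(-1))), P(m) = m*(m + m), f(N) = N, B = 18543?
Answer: 480943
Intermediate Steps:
P(m) = 2*m² (P(m) = m*(2*m) = 2*m²)
G(y) = (-52 + 2*y²)*(26 + y) (G(y) = (2*y² - 52)*(y + (-10*(-3) + 4*(-1))) = (-52 + 2*y²)*(y + (30 - 4)) = (-52 + 2*y²)*(y + 26) = (-52 + 2*y²)*(26 + y))
B + G(54) = 18543 + (-1352 - 52*54 + 2*54³ + 52*54²) = 18543 + (-1352 - 2808 + 2*157464 + 52*2916) = 18543 + (-1352 - 2808 + 314928 + 151632) = 18543 + 462400 = 480943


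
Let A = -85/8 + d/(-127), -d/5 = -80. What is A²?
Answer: 195860025/1032256 ≈ 189.74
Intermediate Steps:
d = 400 (d = -5*(-80) = 400)
A = -13995/1016 (A = -85/8 + 400/(-127) = -85*⅛ + 400*(-1/127) = -85/8 - 400/127 = -13995/1016 ≈ -13.775)
A² = (-13995/1016)² = 195860025/1032256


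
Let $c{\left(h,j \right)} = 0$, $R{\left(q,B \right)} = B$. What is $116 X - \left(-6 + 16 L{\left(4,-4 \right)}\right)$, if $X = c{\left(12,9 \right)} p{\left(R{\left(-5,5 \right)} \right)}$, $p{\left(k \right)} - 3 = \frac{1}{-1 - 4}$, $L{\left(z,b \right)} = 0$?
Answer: $6$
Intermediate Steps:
$p{\left(k \right)} = \frac{14}{5}$ ($p{\left(k \right)} = 3 + \frac{1}{-1 - 4} = 3 + \frac{1}{-5} = 3 - \frac{1}{5} = \frac{14}{5}$)
$X = 0$ ($X = 0 \cdot \frac{14}{5} = 0$)
$116 X - \left(-6 + 16 L{\left(4,-4 \right)}\right) = 116 \cdot 0 + \left(6 - 0\right) = 0 + \left(6 + 0\right) = 0 + 6 = 6$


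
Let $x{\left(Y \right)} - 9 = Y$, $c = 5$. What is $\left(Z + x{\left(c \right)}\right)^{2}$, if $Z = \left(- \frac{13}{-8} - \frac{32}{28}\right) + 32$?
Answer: $\frac{6775609}{3136} \approx 2160.6$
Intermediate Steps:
$x{\left(Y \right)} = 9 + Y$
$Z = \frac{1819}{56}$ ($Z = \left(\left(-13\right) \left(- \frac{1}{8}\right) - \frac{8}{7}\right) + 32 = \left(\frac{13}{8} - \frac{8}{7}\right) + 32 = \frac{27}{56} + 32 = \frac{1819}{56} \approx 32.482$)
$\left(Z + x{\left(c \right)}\right)^{2} = \left(\frac{1819}{56} + \left(9 + 5\right)\right)^{2} = \left(\frac{1819}{56} + 14\right)^{2} = \left(\frac{2603}{56}\right)^{2} = \frac{6775609}{3136}$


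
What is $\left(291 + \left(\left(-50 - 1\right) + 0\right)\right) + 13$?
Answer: $253$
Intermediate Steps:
$\left(291 + \left(\left(-50 - 1\right) + 0\right)\right) + 13 = \left(291 + \left(-51 + 0\right)\right) + 13 = \left(291 - 51\right) + 13 = 240 + 13 = 253$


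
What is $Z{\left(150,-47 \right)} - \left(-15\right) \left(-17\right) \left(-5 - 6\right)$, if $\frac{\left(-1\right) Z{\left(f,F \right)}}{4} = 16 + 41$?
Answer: $2577$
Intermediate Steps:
$Z{\left(f,F \right)} = -228$ ($Z{\left(f,F \right)} = - 4 \left(16 + 41\right) = \left(-4\right) 57 = -228$)
$Z{\left(150,-47 \right)} - \left(-15\right) \left(-17\right) \left(-5 - 6\right) = -228 - \left(-15\right) \left(-17\right) \left(-5 - 6\right) = -228 - 255 \left(-11\right) = -228 - -2805 = -228 + 2805 = 2577$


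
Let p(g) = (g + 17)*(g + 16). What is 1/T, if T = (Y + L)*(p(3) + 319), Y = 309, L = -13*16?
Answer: 1/70599 ≈ 1.4164e-5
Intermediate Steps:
L = -208
p(g) = (16 + g)*(17 + g) (p(g) = (17 + g)*(16 + g) = (16 + g)*(17 + g))
T = 70599 (T = (309 - 208)*((272 + 3² + 33*3) + 319) = 101*((272 + 9 + 99) + 319) = 101*(380 + 319) = 101*699 = 70599)
1/T = 1/70599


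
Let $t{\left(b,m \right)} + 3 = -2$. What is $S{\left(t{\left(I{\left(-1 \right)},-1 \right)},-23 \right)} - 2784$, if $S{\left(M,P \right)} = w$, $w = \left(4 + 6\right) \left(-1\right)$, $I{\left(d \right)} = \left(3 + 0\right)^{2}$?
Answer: $-2794$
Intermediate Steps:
$I{\left(d \right)} = 9$ ($I{\left(d \right)} = 3^{2} = 9$)
$t{\left(b,m \right)} = -5$ ($t{\left(b,m \right)} = -3 - 2 = -5$)
$w = -10$ ($w = 10 \left(-1\right) = -10$)
$S{\left(M,P \right)} = -10$
$S{\left(t{\left(I{\left(-1 \right)},-1 \right)},-23 \right)} - 2784 = -10 - 2784 = -2794$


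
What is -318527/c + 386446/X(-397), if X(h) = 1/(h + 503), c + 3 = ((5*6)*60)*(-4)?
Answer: 295058795555/7203 ≈ 4.0963e+7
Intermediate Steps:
c = -7203 (c = -3 + ((5*6)*60)*(-4) = -3 + (30*60)*(-4) = -3 + 1800*(-4) = -3 - 7200 = -7203)
X(h) = 1/(503 + h)
-318527/c + 386446/X(-397) = -318527/(-7203) + 386446/(1/(503 - 397)) = -318527*(-1/7203) + 386446/(1/106) = 318527/7203 + 386446/(1/106) = 318527/7203 + 386446*106 = 318527/7203 + 40963276 = 295058795555/7203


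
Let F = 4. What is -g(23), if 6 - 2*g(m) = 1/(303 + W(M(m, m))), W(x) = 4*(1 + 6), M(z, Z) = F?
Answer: -1985/662 ≈ -2.9985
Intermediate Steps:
M(z, Z) = 4
W(x) = 28 (W(x) = 4*7 = 28)
g(m) = 1985/662 (g(m) = 3 - 1/(2*(303 + 28)) = 3 - ½/331 = 3 - ½*1/331 = 3 - 1/662 = 1985/662)
-g(23) = -1*1985/662 = -1985/662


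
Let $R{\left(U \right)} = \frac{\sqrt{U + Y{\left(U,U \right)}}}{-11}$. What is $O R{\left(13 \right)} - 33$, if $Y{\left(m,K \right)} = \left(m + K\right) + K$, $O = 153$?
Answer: $-33 - \frac{306 \sqrt{13}}{11} \approx -133.3$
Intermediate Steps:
$Y{\left(m,K \right)} = m + 2 K$ ($Y{\left(m,K \right)} = \left(K + m\right) + K = m + 2 K$)
$R{\left(U \right)} = - \frac{2 \sqrt{U}}{11}$ ($R{\left(U \right)} = \frac{\sqrt{U + \left(U + 2 U\right)}}{-11} = \sqrt{U + 3 U} \left(- \frac{1}{11}\right) = \sqrt{4 U} \left(- \frac{1}{11}\right) = 2 \sqrt{U} \left(- \frac{1}{11}\right) = - \frac{2 \sqrt{U}}{11}$)
$O R{\left(13 \right)} - 33 = 153 \left(- \frac{2 \sqrt{13}}{11}\right) - 33 = - \frac{306 \sqrt{13}}{11} - 33 = -33 - \frac{306 \sqrt{13}}{11}$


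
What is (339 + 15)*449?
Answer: 158946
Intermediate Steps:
(339 + 15)*449 = 354*449 = 158946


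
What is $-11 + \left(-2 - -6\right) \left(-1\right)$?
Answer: $-15$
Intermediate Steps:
$-11 + \left(-2 - -6\right) \left(-1\right) = -11 + \left(-2 + 6\right) \left(-1\right) = -11 + 4 \left(-1\right) = -11 - 4 = -15$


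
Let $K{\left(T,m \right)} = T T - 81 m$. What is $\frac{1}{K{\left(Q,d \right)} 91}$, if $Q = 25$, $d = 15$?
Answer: $- \frac{1}{53690} \approx -1.8625 \cdot 10^{-5}$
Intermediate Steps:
$K{\left(T,m \right)} = T^{2} - 81 m$
$\frac{1}{K{\left(Q,d \right)} 91} = \frac{1}{\left(25^{2} - 1215\right) 91} = \frac{1}{\left(625 - 1215\right) 91} = \frac{1}{\left(-590\right) 91} = \frac{1}{-53690} = - \frac{1}{53690}$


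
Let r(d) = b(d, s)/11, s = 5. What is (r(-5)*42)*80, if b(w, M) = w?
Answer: -16800/11 ≈ -1527.3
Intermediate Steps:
r(d) = d/11
(r(-5)*42)*80 = (((1/11)*(-5))*42)*80 = -5/11*42*80 = -210/11*80 = -16800/11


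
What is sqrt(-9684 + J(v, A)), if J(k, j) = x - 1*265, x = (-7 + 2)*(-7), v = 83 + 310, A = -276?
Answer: I*sqrt(9914) ≈ 99.569*I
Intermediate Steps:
v = 393
x = 35 (x = -5*(-7) = 35)
J(k, j) = -230 (J(k, j) = 35 - 1*265 = 35 - 265 = -230)
sqrt(-9684 + J(v, A)) = sqrt(-9684 - 230) = sqrt(-9914) = I*sqrt(9914)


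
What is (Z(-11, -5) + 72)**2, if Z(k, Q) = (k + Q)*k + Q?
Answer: 59049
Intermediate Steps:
Z(k, Q) = Q + k*(Q + k) (Z(k, Q) = (Q + k)*k + Q = k*(Q + k) + Q = Q + k*(Q + k))
(Z(-11, -5) + 72)**2 = ((-5 + (-11)**2 - 5*(-11)) + 72)**2 = ((-5 + 121 + 55) + 72)**2 = (171 + 72)**2 = 243**2 = 59049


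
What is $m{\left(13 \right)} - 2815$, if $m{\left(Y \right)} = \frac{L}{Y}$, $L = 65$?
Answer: $-2810$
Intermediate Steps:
$m{\left(Y \right)} = \frac{65}{Y}$
$m{\left(13 \right)} - 2815 = \frac{65}{13} - 2815 = 65 \cdot \frac{1}{13} - 2815 = 5 - 2815 = -2810$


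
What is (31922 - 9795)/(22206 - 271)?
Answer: 22127/21935 ≈ 1.0088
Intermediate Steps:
(31922 - 9795)/(22206 - 271) = 22127/21935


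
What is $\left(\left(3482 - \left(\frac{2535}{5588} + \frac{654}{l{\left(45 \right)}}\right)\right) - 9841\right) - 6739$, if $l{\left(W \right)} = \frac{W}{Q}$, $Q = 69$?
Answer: $- \frac{393989027}{27940} \approx -14101.0$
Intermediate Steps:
$l{\left(W \right)} = \frac{W}{69}$
$\left(\left(3482 - \left(\frac{2535}{5588} + \frac{654}{l{\left(45 \right)}}\right)\right) - 9841\right) - 6739 = \left(\left(3482 - \left(\frac{2535}{5588} + \frac{5014}{5}\right)\right) - 9841\right) - 6739 = \left(\left(3482 - \left(\frac{2535}{5588} + \frac{654}{\frac{15}{23}}\right)\right) - 9841\right) - 6739 = \left(\left(3482 - \frac{28030907}{27940}\right) - 9841\right) - 6739 = \left(\frac{69256173}{27940} - 9841\right) - 6739 = - \frac{205701367}{27940} - 6739 = - \frac{393989027}{27940}$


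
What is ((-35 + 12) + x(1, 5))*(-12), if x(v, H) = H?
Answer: 216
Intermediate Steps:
((-35 + 12) + x(1, 5))*(-12) = ((-35 + 12) + 5)*(-12) = (-23 + 5)*(-12) = -18*(-12) = 216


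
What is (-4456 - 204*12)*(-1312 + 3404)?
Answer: -14443168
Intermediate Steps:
(-4456 - 204*12)*(-1312 + 3404) = (-4456 - 2448)*2092 = -6904*2092 = -14443168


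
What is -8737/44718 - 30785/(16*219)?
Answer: -234543013/26115312 ≈ -8.9810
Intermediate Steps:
-8737/44718 - 30785/(16*219) = -8737*1/44718 - 30785/3504 = -8737/44718 - 30785*1/3504 = -8737/44718 - 30785/3504 = -234543013/26115312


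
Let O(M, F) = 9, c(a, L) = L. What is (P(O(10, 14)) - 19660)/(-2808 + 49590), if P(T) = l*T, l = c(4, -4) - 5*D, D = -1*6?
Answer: -9713/23391 ≈ -0.41525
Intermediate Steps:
D = -6
l = 26 (l = -4 - 5*(-6) = -4 + 30 = 26)
P(T) = 26*T
(P(O(10, 14)) - 19660)/(-2808 + 49590) = (26*9 - 19660)/(-2808 + 49590) = (234 - 19660)/46782 = -19426*1/46782 = -9713/23391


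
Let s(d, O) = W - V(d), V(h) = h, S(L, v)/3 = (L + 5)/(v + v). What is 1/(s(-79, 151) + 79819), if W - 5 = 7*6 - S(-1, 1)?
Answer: 1/79939 ≈ 1.2510e-5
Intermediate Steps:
S(L, v) = 3*(5 + L)/(2*v) (S(L, v) = 3*((L + 5)/(v + v)) = 3*((5 + L)/((2*v))) = 3*((5 + L)*(1/(2*v))) = 3*((5 + L)/(2*v)) = 3*(5 + L)/(2*v))
W = 41 (W = 5 + (7*6 - 3*(5 - 1)/(2*1)) = 5 + (42 - 3*4/2) = 5 + (42 - 1*6) = 5 + (42 - 6) = 5 + 36 = 41)
s(d, O) = 41 - d
1/(s(-79, 151) + 79819) = 1/((41 - 1*(-79)) + 79819) = 1/((41 + 79) + 79819) = 1/(120 + 79819) = 1/79939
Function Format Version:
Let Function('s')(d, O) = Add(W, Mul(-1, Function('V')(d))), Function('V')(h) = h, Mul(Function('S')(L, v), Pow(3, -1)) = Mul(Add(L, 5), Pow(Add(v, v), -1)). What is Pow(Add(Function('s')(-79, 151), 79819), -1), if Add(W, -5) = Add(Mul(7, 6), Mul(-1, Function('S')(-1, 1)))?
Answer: Rational(1, 79939) ≈ 1.2510e-5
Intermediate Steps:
Function('S')(L, v) = Mul(Rational(3, 2), Pow(v, -1), Add(5, L)) (Function('S')(L, v) = Mul(3, Mul(Add(L, 5), Pow(Add(v, v), -1))) = Mul(3, Mul(Add(5, L), Pow(Mul(2, v), -1))) = Mul(3, Mul(Add(5, L), Mul(Rational(1, 2), Pow(v, -1)))) = Mul(3, Mul(Rational(1, 2), Pow(v, -1), Add(5, L))) = Mul(Rational(3, 2), Pow(v, -1), Add(5, L)))
W = 41 (W = Add(5, Add(Mul(7, 6), Mul(-1, Mul(Rational(3, 2), Pow(1, -1), Add(5, -1))))) = Add(5, Add(42, Mul(-1, Mul(Rational(3, 2), 1, 4)))) = Add(5, Add(42, Mul(-1, 6))) = Add(5, Add(42, -6)) = Add(5, 36) = 41)
Function('s')(d, O) = Add(41, Mul(-1, d))
Pow(Add(Function('s')(-79, 151), 79819), -1) = Pow(Add(Add(41, Mul(-1, -79)), 79819), -1) = Pow(Add(Add(41, 79), 79819), -1) = Pow(Add(120, 79819), -1) = Pow(79939, -1) = Rational(1, 79939)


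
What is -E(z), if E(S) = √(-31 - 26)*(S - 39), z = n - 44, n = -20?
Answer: 103*I*√57 ≈ 777.63*I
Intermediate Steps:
z = -64 (z = -20 - 44 = -64)
E(S) = I*√57*(-39 + S) (E(S) = √(-57)*(-39 + S) = (I*√57)*(-39 + S) = I*√57*(-39 + S))
-E(z) = -I*√57*(-39 - 64) = -I*√57*(-103) = -(-103)*I*√57 = 103*I*√57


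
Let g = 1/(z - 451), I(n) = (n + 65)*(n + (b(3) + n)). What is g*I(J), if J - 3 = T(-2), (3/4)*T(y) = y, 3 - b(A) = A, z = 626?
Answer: 56/225 ≈ 0.24889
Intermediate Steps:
b(A) = 3 - A
T(y) = 4*y/3
J = ⅓ (J = 3 + (4/3)*(-2) = 3 - 8/3 = ⅓ ≈ 0.33333)
I(n) = 2*n*(65 + n) (I(n) = (n + 65)*(n + ((3 - 1*3) + n)) = (65 + n)*(n + ((3 - 3) + n)) = (65 + n)*(n + (0 + n)) = (65 + n)*(n + n) = (65 + n)*(2*n) = 2*n*(65 + n))
g = 1/175 (g = 1/(626 - 451) = 1/175 ≈ 0.0057143)
g*I(J) = (2*(⅓)*(65 + ⅓))/175 = (2*(⅓)*(196/3))/175 = (1/175)*(392/9) = 56/225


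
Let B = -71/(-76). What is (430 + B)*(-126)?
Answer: -2063313/38 ≈ -54298.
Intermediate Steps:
B = 71/76 (B = -71*(-1/76) = 71/76 ≈ 0.93421)
(430 + B)*(-126) = (430 + 71/76)*(-126) = (32751/76)*(-126) = -2063313/38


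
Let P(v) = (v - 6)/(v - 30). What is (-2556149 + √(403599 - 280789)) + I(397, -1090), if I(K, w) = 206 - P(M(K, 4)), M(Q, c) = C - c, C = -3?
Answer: -94569904/37 + √122810 ≈ -2.5556e+6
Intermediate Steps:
M(Q, c) = -3 - c
P(v) = (-6 + v)/(-30 + v)
I(K, w) = 7609/37 (I(K, w) = 206 - (-6 + (-3 - 1*4))/(-30 + (-3 - 1*4)) = 206 - (-6 + (-3 - 4))/(-30 + (-3 - 4)) = 206 - (-6 - 7)/(-30 - 7) = 206 - (-13)/(-37) = 206 - (-1)*(-13)/37 = 206 - 1*13/37 = 206 - 13/37 = 7609/37)
(-2556149 + √(403599 - 280789)) + I(397, -1090) = (-2556149 + √(403599 - 280789)) + 7609/37 = (-2556149 + √122810) + 7609/37 = -94569904/37 + √122810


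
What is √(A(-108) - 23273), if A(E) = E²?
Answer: I*√11609 ≈ 107.75*I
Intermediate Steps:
√(A(-108) - 23273) = √((-108)² - 23273) = √(11664 - 23273) = √(-11609) = I*√11609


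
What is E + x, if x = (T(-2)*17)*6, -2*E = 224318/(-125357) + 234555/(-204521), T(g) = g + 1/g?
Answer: -13000170035657/51276277994 ≈ -253.53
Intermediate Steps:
E = 75280852813/51276277994 (E = -(224318/(-125357) + 234555/(-204521))/2 = -(224318*(-1/125357) + 234555*(-1/204521))/2 = -(-224318/125357 - 234555/204521)/2 = -½*(-75280852813/25638138997) = 75280852813/51276277994 ≈ 1.4681)
x = -255 (x = ((-2 + 1/(-2))*17)*6 = ((-2 - ½)*17)*6 = -5/2*17*6 = -85/2*6 = -255)
E + x = 75280852813/51276277994 - 255 = -13000170035657/51276277994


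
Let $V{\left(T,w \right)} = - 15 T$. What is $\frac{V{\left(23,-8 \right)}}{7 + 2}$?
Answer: $- \frac{115}{3} \approx -38.333$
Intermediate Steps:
$\frac{V{\left(23,-8 \right)}}{7 + 2} = \frac{\left(-15\right) 23}{7 + 2} = \frac{1}{9} \left(-345\right) = - \frac{115}{3}$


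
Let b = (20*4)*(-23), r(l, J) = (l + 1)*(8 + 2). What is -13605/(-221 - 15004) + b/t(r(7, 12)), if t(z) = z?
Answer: -22438/1015 ≈ -22.106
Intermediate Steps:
r(l, J) = 10 + 10*l (r(l, J) = (1 + l)*10 = 10 + 10*l)
b = -1840 (b = 80*(-23) = -1840)
-13605/(-221 - 15004) + b/t(r(7, 12)) = -13605/(-221 - 15004) - 1840/(10 + 10*7) = -13605/(-15225) - 1840/(10 + 70) = -13605*(-1/15225) - 1840/80 = 907/1015 - 1840*1/80 = 907/1015 - 23 = -22438/1015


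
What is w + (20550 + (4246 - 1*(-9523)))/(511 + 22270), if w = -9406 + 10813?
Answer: 32087186/22781 ≈ 1408.5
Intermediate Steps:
w = 1407
w + (20550 + (4246 - 1*(-9523)))/(511 + 22270) = 1407 + (20550 + (4246 - 1*(-9523)))/(511 + 22270) = 1407 + (20550 + (4246 + 9523))/22781 = 1407 + (20550 + 13769)*(1/22781) = 1407 + 34319*(1/22781) = 1407 + 34319/22781 = 32087186/22781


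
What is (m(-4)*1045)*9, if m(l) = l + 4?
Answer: 0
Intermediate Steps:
m(l) = 4 + l
(m(-4)*1045)*9 = ((4 - 4)*1045)*9 = (0*1045)*9 = 0*9 = 0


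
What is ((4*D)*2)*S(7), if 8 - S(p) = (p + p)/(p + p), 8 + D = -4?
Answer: -672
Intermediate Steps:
D = -12 (D = -8 - 4 = -12)
S(p) = 7 (S(p) = 8 - (p + p)/(p + p) = 8 - 2*p/(2*p) = 8 - 2*p*1/(2*p) = 8 - 1*1 = 8 - 1 = 7)
((4*D)*2)*S(7) = ((4*(-12))*2)*7 = -48*2*7 = -96*7 = -672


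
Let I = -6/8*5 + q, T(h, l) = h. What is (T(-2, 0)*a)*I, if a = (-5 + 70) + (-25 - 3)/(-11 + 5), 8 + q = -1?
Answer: 3553/2 ≈ 1776.5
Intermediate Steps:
q = -9 (q = -8 - 1 = -9)
a = 209/3 (a = 65 - 28/(-6) = 65 - 28*(-⅙) = 65 + 14/3 = 209/3 ≈ 69.667)
I = -51/4 (I = -6/8*5 - 9 = -6*⅛*5 - 9 = -¾*5 - 9 = -15/4 - 9 = -51/4 ≈ -12.750)
(T(-2, 0)*a)*I = -2*209/3*(-51/4) = -418/3*(-51/4) = 3553/2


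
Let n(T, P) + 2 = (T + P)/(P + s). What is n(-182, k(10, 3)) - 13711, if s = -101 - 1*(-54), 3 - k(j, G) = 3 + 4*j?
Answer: -397603/29 ≈ -13710.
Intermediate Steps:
k(j, G) = -4*j (k(j, G) = 3 - (3 + 4*j) = 3 + (-3 - 4*j) = -4*j)
s = -47 (s = -101 + 54 = -47)
n(T, P) = -2 + (P + T)/(-47 + P) (n(T, P) = -2 + (T + P)/(P - 47) = -2 + (P + T)/(-47 + P))
n(-182, k(10, 3)) - 13711 = (94 - 182 - (-4)*10)/(-47 - 4*10) - 13711 = (94 - 182 - 1*(-40))/(-47 - 40) - 13711 = (94 - 182 + 40)/(-87) - 13711 = -1/87*(-48) - 13711 = 16/29 - 13711 = -397603/29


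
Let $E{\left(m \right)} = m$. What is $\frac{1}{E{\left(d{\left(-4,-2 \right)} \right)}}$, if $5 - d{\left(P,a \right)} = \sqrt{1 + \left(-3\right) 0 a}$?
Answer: $\frac{1}{4} \approx 0.25$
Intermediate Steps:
$d{\left(P,a \right)} = 4$ ($d{\left(P,a \right)} = 5 - \sqrt{1 + \left(-3\right) 0 a} = 5 - \sqrt{1 + 0 a} = 5 - \sqrt{1 + 0} = 5 - \sqrt{1} = 5 - 1 = 4$)
$\frac{1}{E{\left(d{\left(-4,-2 \right)} \right)}} = \frac{1}{4}$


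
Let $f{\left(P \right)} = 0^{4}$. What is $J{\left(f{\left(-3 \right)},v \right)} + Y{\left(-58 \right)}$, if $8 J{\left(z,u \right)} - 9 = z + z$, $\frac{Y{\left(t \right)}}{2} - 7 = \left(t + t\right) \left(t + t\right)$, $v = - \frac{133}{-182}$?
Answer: $\frac{215417}{8} \approx 26927.0$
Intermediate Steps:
$v = \frac{19}{26}$ ($v = \left(-133\right) \left(- \frac{1}{182}\right) = \frac{19}{26} \approx 0.73077$)
$f{\left(P \right)} = 0$
$Y{\left(t \right)} = 14 + 8 t^{2}$ ($Y{\left(t \right)} = 14 + 2 \left(t + t\right) \left(t + t\right) = 14 + 2 \cdot 2 t 2 t = 14 + 2 \cdot 4 t^{2} = 14 + 8 t^{2}$)
$J{\left(z,u \right)} = \frac{9}{8} + \frac{z}{4}$ ($J{\left(z,u \right)} = \frac{9}{8} + \frac{z + z}{8} = \frac{9}{8} + \frac{2 z}{8} = \frac{9}{8} + \frac{z}{4}$)
$J{\left(f{\left(-3 \right)},v \right)} + Y{\left(-58 \right)} = \left(\frac{9}{8} + \frac{1}{4} \cdot 0\right) + \left(14 + 8 \left(-58\right)^{2}\right) = \left(\frac{9}{8} + 0\right) + \left(14 + 8 \cdot 3364\right) = \frac{9}{8} + \left(14 + 26912\right) = \frac{9}{8} + 26926 = \frac{215417}{8}$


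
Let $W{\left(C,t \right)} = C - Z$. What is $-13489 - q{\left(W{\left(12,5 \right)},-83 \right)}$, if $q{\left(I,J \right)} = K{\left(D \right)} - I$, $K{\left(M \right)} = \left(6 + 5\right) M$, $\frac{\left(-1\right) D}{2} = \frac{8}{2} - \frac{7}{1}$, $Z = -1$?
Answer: $-13542$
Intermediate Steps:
$W{\left(C,t \right)} = 1 + C$ ($W{\left(C,t \right)} = C - -1 = C + 1 = 1 + C$)
$D = 6$ ($D = - 2 \left(\frac{8}{2} - \frac{7}{1}\right) = - 2 \left(8 \cdot \frac{1}{2} - 7\right) = - 2 \left(4 - 7\right) = \left(-2\right) \left(-3\right) = 6$)
$K{\left(M \right)} = 11 M$
$q{\left(I,J \right)} = 66 - I$ ($q{\left(I,J \right)} = 11 \cdot 6 - I = 66 - I$)
$-13489 - q{\left(W{\left(12,5 \right)},-83 \right)} = -13489 - \left(66 - \left(1 + 12\right)\right) = -13489 - \left(66 - 13\right) = -13489 - 53 = -13542$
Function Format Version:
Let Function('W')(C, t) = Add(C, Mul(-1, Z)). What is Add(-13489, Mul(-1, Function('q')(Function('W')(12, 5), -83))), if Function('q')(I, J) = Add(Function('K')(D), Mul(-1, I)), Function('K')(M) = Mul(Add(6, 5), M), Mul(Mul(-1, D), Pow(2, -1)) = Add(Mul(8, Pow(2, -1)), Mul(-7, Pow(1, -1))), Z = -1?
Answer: -13542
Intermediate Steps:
Function('W')(C, t) = Add(1, C) (Function('W')(C, t) = Add(C, Mul(-1, -1)) = Add(C, 1) = Add(1, C))
D = 6 (D = Mul(-2, Add(Mul(8, Pow(2, -1)), Mul(-7, Pow(1, -1)))) = Mul(-2, Add(Mul(8, Rational(1, 2)), Mul(-7, 1))) = Mul(-2, Add(4, -7)) = Mul(-2, -3) = 6)
Function('K')(M) = Mul(11, M)
Function('q')(I, J) = Add(66, Mul(-1, I)) (Function('q')(I, J) = Add(Mul(11, 6), Mul(-1, I)) = Add(66, Mul(-1, I)))
Add(-13489, Mul(-1, Function('q')(Function('W')(12, 5), -83))) = Add(-13489, Mul(-1, Add(66, Mul(-1, Add(1, 12))))) = Add(-13489, Mul(-1, Add(66, Mul(-1, 13)))) = Add(-13489, Mul(-1, Add(66, -13))) = Add(-13489, Mul(-1, 53)) = Add(-13489, -53) = -13542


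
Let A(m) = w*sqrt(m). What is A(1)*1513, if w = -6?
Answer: -9078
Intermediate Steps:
A(m) = -6*sqrt(m)
A(1)*1513 = -6*sqrt(1)*1513 = -6*1*1513 = -6*1513 = -9078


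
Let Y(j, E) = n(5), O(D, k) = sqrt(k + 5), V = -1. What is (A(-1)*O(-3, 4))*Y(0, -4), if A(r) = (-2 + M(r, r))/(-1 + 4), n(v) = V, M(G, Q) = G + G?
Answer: 4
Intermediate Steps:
M(G, Q) = 2*G
O(D, k) = sqrt(5 + k)
n(v) = -1
A(r) = -2/3 + 2*r/3 (A(r) = (-2 + 2*r)/(-1 + 4) = (-2 + 2*r)/3 = (-2 + 2*r)*(1/3) = -2/3 + 2*r/3)
Y(j, E) = -1
(A(-1)*O(-3, 4))*Y(0, -4) = ((-2/3 + (2/3)*(-1))*sqrt(5 + 4))*(-1) = ((-2/3 - 2/3)*sqrt(9))*(-1) = -4/3*3*(-1) = -4*(-1) = 4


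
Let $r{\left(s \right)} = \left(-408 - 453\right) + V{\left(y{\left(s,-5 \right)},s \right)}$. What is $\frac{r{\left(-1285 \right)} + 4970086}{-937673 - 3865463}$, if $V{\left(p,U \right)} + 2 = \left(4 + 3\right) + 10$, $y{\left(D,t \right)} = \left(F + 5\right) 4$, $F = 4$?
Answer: $- \frac{621155}{600392} \approx -1.0346$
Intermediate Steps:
$y{\left(D,t \right)} = 36$ ($y{\left(D,t \right)} = \left(4 + 5\right) 4 = 9 \cdot 4 = 36$)
$V{\left(p,U \right)} = 15$ ($V{\left(p,U \right)} = -2 + \left(\left(4 + 3\right) + 10\right) = -2 + \left(7 + 10\right) = -2 + 17 = 15$)
$r{\left(s \right)} = -846$ ($r{\left(s \right)} = \left(-408 - 453\right) + 15 = -861 + 15 = -846$)
$\frac{r{\left(-1285 \right)} + 4970086}{-937673 - 3865463} = \frac{-846 + 4970086}{-937673 - 3865463} = \frac{4969240}{-4803136} = 4969240 \left(- \frac{1}{4803136}\right) = - \frac{621155}{600392}$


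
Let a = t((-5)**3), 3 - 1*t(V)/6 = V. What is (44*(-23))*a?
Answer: -777216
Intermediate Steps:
t(V) = 18 - 6*V
a = 768 (a = 18 - 6*(-5)**3 = 18 - 6*(-125) = 18 + 750 = 768)
(44*(-23))*a = (44*(-23))*768 = -1012*768 = -777216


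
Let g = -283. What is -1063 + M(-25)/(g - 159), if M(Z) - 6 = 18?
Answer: -234935/221 ≈ -1063.1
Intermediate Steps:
M(Z) = 24 (M(Z) = 6 + 18 = 24)
-1063 + M(-25)/(g - 159) = -1063 + 24/(-283 - 159) = -1063 + 24/(-442) = -1063 - 1/442*24 = -1063 - 12/221 = -234935/221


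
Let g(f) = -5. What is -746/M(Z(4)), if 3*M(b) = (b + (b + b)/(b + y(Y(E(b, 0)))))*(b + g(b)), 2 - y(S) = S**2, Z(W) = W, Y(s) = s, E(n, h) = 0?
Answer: 3357/8 ≈ 419.63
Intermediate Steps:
y(S) = 2 - S**2
M(b) = (-5 + b)*(b + 2*b/(2 + b))/3 (M(b) = ((b + (b + b)/(b + (2 - 1*0**2)))*(b - 5))/3 = ((b + (2*b)/(b + (2 - 1*0)))*(-5 + b))/3 = ((b + (2*b)/(b + (2 + 0)))*(-5 + b))/3 = ((b + (2*b)/(b + 2))*(-5 + b))/3 = ((b + (2*b)/(2 + b))*(-5 + b))/3 = ((b + 2*b/(2 + b))*(-5 + b))/3 = ((-5 + b)*(b + 2*b/(2 + b)))/3 = (-5 + b)*(b + 2*b/(2 + b))/3)
-746/M(Z(4)) = -746*3*(2 + 4)/(4*(-20 + 4**2 - 1*4)) = -746*9/(2*(-20 + 16 - 4)) = -746/((1/3)*4*(1/6)*(-8)) = -746/(-16/9) = -746*(-9/16) = 3357/8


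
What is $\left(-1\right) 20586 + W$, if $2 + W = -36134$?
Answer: $-56722$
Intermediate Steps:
$W = -36136$ ($W = -2 - 36134 = -36136$)
$\left(-1\right) 20586 + W = \left(-1\right) 20586 - 36136 = -20586 - 36136 = -56722$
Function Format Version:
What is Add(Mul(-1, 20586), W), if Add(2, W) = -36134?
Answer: -56722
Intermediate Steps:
W = -36136 (W = Add(-2, -36134) = -36136)
Add(Mul(-1, 20586), W) = Add(Mul(-1, 20586), -36136) = Add(-20586, -36136) = -56722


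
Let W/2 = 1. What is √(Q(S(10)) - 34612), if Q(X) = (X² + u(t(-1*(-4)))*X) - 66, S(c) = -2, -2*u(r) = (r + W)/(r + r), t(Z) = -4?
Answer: I*√138695/2 ≈ 186.21*I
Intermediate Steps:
W = 2 (W = 2*1 = 2)
u(r) = -(2 + r)/(4*r) (u(r) = -(r + 2)/(2*(r + r)) = -(2 + r)/(2*(2*r)) = -(2 + r)*1/(2*r)/2 = -(2 + r)/(4*r))
Q(X) = -66 + X² - X/8 (Q(X) = (X² + ((¼)*(-2 - 1*(-4))/(-4))*X) - 66 = (X² + ((¼)*(-¼)*(-2 + 4))*X) - 66 = (X² + ((¼)*(-¼)*2)*X) - 66 = (X² - X/8) - 66 = -66 + X² - X/8)
√(Q(S(10)) - 34612) = √((-66 + (-2)² - ⅛*(-2)) - 34612) = √((-66 + 4 + ¼) - 34612) = √(-247/4 - 34612) = √(-138695/4) = I*√138695/2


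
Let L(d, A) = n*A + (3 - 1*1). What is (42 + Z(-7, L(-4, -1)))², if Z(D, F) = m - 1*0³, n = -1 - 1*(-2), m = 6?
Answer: 2304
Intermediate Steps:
n = 1 (n = -1 + 2 = 1)
L(d, A) = 2 + A (L(d, A) = 1*A + (3 - 1*1) = A + (3 - 1) = A + 2 = 2 + A)
Z(D, F) = 6 (Z(D, F) = 6 - 1*0³ = 6 - 1*0 = 6 + 0 = 6)
(42 + Z(-7, L(-4, -1)))² = (42 + 6)² = 48² = 2304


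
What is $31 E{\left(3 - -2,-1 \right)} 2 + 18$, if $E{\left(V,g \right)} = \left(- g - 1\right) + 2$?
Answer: $142$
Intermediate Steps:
$E{\left(V,g \right)} = 1 - g$ ($E{\left(V,g \right)} = \left(-1 - g\right) + 2 = 1 - g$)
$31 E{\left(3 - -2,-1 \right)} 2 + 18 = 31 \left(1 - -1\right) 2 + 18 = 31 \left(1 + 1\right) 2 + 18 = 31 \cdot 2 \cdot 2 + 18 = 31 \cdot 4 + 18 = 124 + 18 = 142$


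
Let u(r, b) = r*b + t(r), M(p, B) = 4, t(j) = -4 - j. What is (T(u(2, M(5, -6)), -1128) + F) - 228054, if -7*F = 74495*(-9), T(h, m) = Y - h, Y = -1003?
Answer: -932958/7 ≈ -1.3328e+5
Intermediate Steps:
u(r, b) = -4 - r + b*r (u(r, b) = r*b + (-4 - r) = b*r + (-4 - r) = -4 - r + b*r)
T(h, m) = -1003 - h
F = 670455/7 (F = -74495*(-9)/7 = -⅐*(-670455) = 670455/7 ≈ 95779.)
(T(u(2, M(5, -6)), -1128) + F) - 228054 = ((-1003 - (-4 - 1*2 + 4*2)) + 670455/7) - 228054 = ((-1003 - (-4 - 2 + 8)) + 670455/7) - 228054 = ((-1003 - 1*2) + 670455/7) - 228054 = ((-1003 - 2) + 670455/7) - 228054 = (-1005 + 670455/7) - 228054 = 663420/7 - 228054 = -932958/7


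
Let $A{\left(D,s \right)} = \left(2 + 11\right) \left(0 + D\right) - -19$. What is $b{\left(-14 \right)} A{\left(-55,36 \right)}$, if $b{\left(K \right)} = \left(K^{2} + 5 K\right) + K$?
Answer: $-77952$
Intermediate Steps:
$A{\left(D,s \right)} = 19 + 13 D$ ($A{\left(D,s \right)} = 13 D + 19 = 19 + 13 D$)
$b{\left(K \right)} = K^{2} + 6 K$
$b{\left(-14 \right)} A{\left(-55,36 \right)} = - 14 \left(6 - 14\right) \left(19 + 13 \left(-55\right)\right) = \left(-14\right) \left(-8\right) \left(19 - 715\right) = 112 \left(-696\right) = -77952$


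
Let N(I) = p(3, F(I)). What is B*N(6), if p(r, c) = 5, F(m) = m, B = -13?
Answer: -65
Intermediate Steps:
N(I) = 5
B*N(6) = -13*5 = -65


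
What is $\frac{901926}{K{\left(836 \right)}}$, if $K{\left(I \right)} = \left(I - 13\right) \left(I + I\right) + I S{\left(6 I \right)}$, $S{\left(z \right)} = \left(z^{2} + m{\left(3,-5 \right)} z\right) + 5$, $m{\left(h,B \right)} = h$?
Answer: $\frac{450963}{10523967190} \approx 4.2851 \cdot 10^{-5}$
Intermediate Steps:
$S{\left(z \right)} = 5 + z^{2} + 3 z$ ($S{\left(z \right)} = \left(z^{2} + 3 z\right) + 5 = 5 + z^{2} + 3 z$)
$K{\left(I \right)} = I \left(5 + 18 I + 36 I^{2}\right) + 2 I \left(-13 + I\right)$ ($K{\left(I \right)} = \left(I - 13\right) \left(I + I\right) + I \left(5 + \left(6 I\right)^{2} + 3 \cdot 6 I\right) = \left(-13 + I\right) 2 I + I \left(5 + 36 I^{2} + 18 I\right) = 2 I \left(-13 + I\right) + I \left(5 + 18 I + 36 I^{2}\right) = I \left(5 + 18 I + 36 I^{2}\right) + 2 I \left(-13 + I\right)$)
$\frac{901926}{K{\left(836 \right)}} = \frac{901926}{836 \left(-21 + 20 \cdot 836 + 36 \cdot 836^{2}\right)} = \frac{901926}{836 \left(-21 + 16720 + 36 \cdot 698896\right)} = \frac{901926}{836 \left(-21 + 16720 + 25160256\right)} = \frac{901926}{836 \cdot 25176955} = \frac{901926}{21047934380} = 901926 \cdot \frac{1}{21047934380} = \frac{450963}{10523967190}$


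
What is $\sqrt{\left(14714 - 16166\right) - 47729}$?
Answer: $i \sqrt{49181} \approx 221.77 i$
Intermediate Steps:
$\sqrt{\left(14714 - 16166\right) - 47729} = \sqrt{-1452 - 47729} = \sqrt{-49181} = i \sqrt{49181}$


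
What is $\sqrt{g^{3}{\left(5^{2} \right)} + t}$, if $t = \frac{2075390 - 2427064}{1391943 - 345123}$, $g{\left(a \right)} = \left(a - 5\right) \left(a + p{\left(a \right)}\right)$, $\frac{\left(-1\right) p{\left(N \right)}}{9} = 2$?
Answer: $\frac{\sqrt{751740737071555830}}{523410} \approx 1656.5$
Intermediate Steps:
$p{\left(N \right)} = -18$ ($p{\left(N \right)} = \left(-9\right) 2 = -18$)
$g{\left(a \right)} = \left(-18 + a\right) \left(-5 + a\right)$ ($g{\left(a \right)} = \left(a - 5\right) \left(a - 18\right) = \left(-5 + a\right) \left(-18 + a\right) = \left(-18 + a\right) \left(-5 + a\right)$)
$t = - \frac{175837}{523410}$ ($t = - \frac{351674}{1046820} = \left(-351674\right) \frac{1}{1046820} = - \frac{175837}{523410} \approx -0.33595$)
$\sqrt{g^{3}{\left(5^{2} \right)} + t} = \sqrt{\left(90 + \left(5^{2}\right)^{2} - 23 \cdot 5^{2}\right)^{3} - \frac{175837}{523410}} = \sqrt{\left(90 + 25^{2} - 575\right)^{3} - \frac{175837}{523410}} = \sqrt{\left(90 + 625 - 575\right)^{3} - \frac{175837}{523410}} = \sqrt{140^{3} - \frac{175837}{523410}} = \sqrt{2744000 - \frac{175837}{523410}} = \sqrt{\frac{1436236864163}{523410}} = \frac{\sqrt{751740737071555830}}{523410}$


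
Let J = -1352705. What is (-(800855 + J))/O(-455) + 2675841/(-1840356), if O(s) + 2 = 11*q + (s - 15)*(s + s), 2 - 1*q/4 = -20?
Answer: -428531/2571996 ≈ -0.16661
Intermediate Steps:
q = 88 (q = 8 - 4*(-20) = 8 + 80 = 88)
O(s) = 966 + 2*s*(-15 + s) (O(s) = -2 + (11*88 + (s - 15)*(s + s)) = -2 + (968 + (-15 + s)*(2*s)) = -2 + (968 + 2*s*(-15 + s)) = 966 + 2*s*(-15 + s))
(-(800855 + J))/O(-455) + 2675841/(-1840356) = (-(800855 - 1352705))/(966 - 30*(-455) + 2*(-455)²) + 2675841/(-1840356) = (-1*(-551850))/(966 + 13650 + 2*207025) + 2675841*(-1/1840356) = 551850/(966 + 13650 + 414050) - 1169/804 = 551850/428666 - 1169/804 = 551850*(1/428666) - 1169/804 = 275925/214333 - 1169/804 = -428531/2571996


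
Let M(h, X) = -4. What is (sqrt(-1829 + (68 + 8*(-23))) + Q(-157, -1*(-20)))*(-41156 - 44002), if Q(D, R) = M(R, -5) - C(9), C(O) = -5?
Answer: -85158 - 85158*I*sqrt(1945) ≈ -85158.0 - 3.7557e+6*I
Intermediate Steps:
Q(D, R) = 1 (Q(D, R) = -4 - 1*(-5) = -4 + 5 = 1)
(sqrt(-1829 + (68 + 8*(-23))) + Q(-157, -1*(-20)))*(-41156 - 44002) = (sqrt(-1829 + (68 + 8*(-23))) + 1)*(-41156 - 44002) = (sqrt(-1829 + (68 - 184)) + 1)*(-85158) = (sqrt(-1829 - 116) + 1)*(-85158) = (sqrt(-1945) + 1)*(-85158) = (I*sqrt(1945) + 1)*(-85158) = (1 + I*sqrt(1945))*(-85158) = -85158 - 85158*I*sqrt(1945)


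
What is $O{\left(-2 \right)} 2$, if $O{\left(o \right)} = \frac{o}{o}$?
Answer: $2$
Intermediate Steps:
$O{\left(o \right)} = 1$
$O{\left(-2 \right)} 2 = 1 \cdot 2 = 2$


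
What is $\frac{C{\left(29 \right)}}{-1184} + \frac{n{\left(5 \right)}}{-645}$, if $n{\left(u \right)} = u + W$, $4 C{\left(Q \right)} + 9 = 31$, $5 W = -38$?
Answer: $- \frac{4691}{7636800} \approx -0.00061426$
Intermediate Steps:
$W = - \frac{38}{5}$ ($W = \frac{1}{5} \left(-38\right) = - \frac{38}{5} \approx -7.6$)
$C{\left(Q \right)} = \frac{11}{2}$ ($C{\left(Q \right)} = - \frac{9}{4} + \frac{1}{4} \cdot 31 = - \frac{9}{4} + \frac{31}{4} = \frac{11}{2}$)
$n{\left(u \right)} = - \frac{38}{5} + u$ ($n{\left(u \right)} = u - \frac{38}{5} = - \frac{38}{5} + u$)
$\frac{C{\left(29 \right)}}{-1184} + \frac{n{\left(5 \right)}}{-645} = \frac{11}{2 \left(-1184\right)} + \frac{- \frac{38}{5} + 5}{-645} = \frac{11}{2} \left(- \frac{1}{1184}\right) - - \frac{13}{3225} = - \frac{11}{2368} + \frac{13}{3225} = - \frac{4691}{7636800}$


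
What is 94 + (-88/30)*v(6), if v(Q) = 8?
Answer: 1058/15 ≈ 70.533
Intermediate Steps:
94 + (-88/30)*v(6) = 94 - 88/30*8 = 94 - 88*1/30*8 = 94 - 44/15*8 = 94 - 352/15 = 1058/15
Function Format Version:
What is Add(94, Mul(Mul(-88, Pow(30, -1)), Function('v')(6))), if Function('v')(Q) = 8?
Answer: Rational(1058, 15) ≈ 70.533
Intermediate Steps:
Add(94, Mul(Mul(-88, Pow(30, -1)), Function('v')(6))) = Add(94, Mul(Mul(-88, Pow(30, -1)), 8)) = Add(94, Mul(Mul(-88, Rational(1, 30)), 8)) = Add(94, Mul(Rational(-44, 15), 8)) = Add(94, Rational(-352, 15)) = Rational(1058, 15)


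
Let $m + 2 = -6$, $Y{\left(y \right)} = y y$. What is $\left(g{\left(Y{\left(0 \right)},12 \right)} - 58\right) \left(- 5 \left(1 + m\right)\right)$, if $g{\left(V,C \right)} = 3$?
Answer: $-1925$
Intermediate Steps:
$Y{\left(y \right)} = y^{2}$
$m = -8$ ($m = -2 - 6 = -8$)
$\left(g{\left(Y{\left(0 \right)},12 \right)} - 58\right) \left(- 5 \left(1 + m\right)\right) = \left(3 - 58\right) \left(- 5 \left(1 - 8\right)\right) = - 55 \left(\left(-5\right) \left(-7\right)\right) = \left(-55\right) 35 = -1925$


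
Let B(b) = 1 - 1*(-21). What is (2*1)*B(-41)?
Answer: 44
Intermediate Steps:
B(b) = 22 (B(b) = 1 + 21 = 22)
(2*1)*B(-41) = (2*1)*22 = 2*22 = 44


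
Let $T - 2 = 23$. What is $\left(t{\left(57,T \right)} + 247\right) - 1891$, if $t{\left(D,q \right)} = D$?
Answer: $-1587$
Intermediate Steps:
$T = 25$ ($T = 2 + 23 = 25$)
$\left(t{\left(57,T \right)} + 247\right) - 1891 = \left(57 + 247\right) - 1891 = 304 - 1891 = -1587$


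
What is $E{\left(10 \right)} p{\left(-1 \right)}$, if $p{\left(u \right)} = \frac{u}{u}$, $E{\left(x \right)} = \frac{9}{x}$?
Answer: $\frac{9}{10} \approx 0.9$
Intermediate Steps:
$p{\left(u \right)} = 1$
$E{\left(10 \right)} p{\left(-1 \right)} = \frac{9}{10} \cdot 1 = \frac{9}{10}$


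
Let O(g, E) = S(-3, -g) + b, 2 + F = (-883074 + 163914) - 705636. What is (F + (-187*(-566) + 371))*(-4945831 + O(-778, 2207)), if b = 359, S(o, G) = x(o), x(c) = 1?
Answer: 6521023878535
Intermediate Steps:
S(o, G) = 1
F = -1424798 (F = -2 + ((-883074 + 163914) - 705636) = -2 + (-719160 - 705636) = -2 - 1424796 = -1424798)
O(g, E) = 360 (O(g, E) = 1 + 359 = 360)
(F + (-187*(-566) + 371))*(-4945831 + O(-778, 2207)) = (-1424798 + (-187*(-566) + 371))*(-4945831 + 360) = (-1424798 + (105842 + 371))*(-4945471) = (-1424798 + 106213)*(-4945471) = -1318585*(-4945471) = 6521023878535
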